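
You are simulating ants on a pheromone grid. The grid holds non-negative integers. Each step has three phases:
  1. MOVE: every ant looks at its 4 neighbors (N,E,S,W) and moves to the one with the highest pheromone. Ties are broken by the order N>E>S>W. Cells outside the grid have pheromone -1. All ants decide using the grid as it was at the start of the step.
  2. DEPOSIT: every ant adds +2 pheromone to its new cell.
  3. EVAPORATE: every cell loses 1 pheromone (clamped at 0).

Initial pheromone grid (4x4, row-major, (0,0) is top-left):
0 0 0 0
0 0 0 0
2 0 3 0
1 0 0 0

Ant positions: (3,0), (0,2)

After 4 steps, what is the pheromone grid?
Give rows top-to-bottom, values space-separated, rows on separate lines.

After step 1: ants at (2,0),(0,3)
  0 0 0 1
  0 0 0 0
  3 0 2 0
  0 0 0 0
After step 2: ants at (1,0),(1,3)
  0 0 0 0
  1 0 0 1
  2 0 1 0
  0 0 0 0
After step 3: ants at (2,0),(0,3)
  0 0 0 1
  0 0 0 0
  3 0 0 0
  0 0 0 0
After step 4: ants at (1,0),(1,3)
  0 0 0 0
  1 0 0 1
  2 0 0 0
  0 0 0 0

0 0 0 0
1 0 0 1
2 0 0 0
0 0 0 0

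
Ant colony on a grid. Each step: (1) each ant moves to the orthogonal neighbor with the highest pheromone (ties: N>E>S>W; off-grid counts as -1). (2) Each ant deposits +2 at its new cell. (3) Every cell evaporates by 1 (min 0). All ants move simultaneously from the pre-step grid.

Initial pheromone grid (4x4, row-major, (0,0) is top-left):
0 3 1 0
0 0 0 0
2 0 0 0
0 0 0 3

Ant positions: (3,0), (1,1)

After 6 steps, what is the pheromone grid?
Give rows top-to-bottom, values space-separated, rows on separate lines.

After step 1: ants at (2,0),(0,1)
  0 4 0 0
  0 0 0 0
  3 0 0 0
  0 0 0 2
After step 2: ants at (1,0),(0,2)
  0 3 1 0
  1 0 0 0
  2 0 0 0
  0 0 0 1
After step 3: ants at (2,0),(0,1)
  0 4 0 0
  0 0 0 0
  3 0 0 0
  0 0 0 0
After step 4: ants at (1,0),(0,2)
  0 3 1 0
  1 0 0 0
  2 0 0 0
  0 0 0 0
After step 5: ants at (2,0),(0,1)
  0 4 0 0
  0 0 0 0
  3 0 0 0
  0 0 0 0
After step 6: ants at (1,0),(0,2)
  0 3 1 0
  1 0 0 0
  2 0 0 0
  0 0 0 0

0 3 1 0
1 0 0 0
2 0 0 0
0 0 0 0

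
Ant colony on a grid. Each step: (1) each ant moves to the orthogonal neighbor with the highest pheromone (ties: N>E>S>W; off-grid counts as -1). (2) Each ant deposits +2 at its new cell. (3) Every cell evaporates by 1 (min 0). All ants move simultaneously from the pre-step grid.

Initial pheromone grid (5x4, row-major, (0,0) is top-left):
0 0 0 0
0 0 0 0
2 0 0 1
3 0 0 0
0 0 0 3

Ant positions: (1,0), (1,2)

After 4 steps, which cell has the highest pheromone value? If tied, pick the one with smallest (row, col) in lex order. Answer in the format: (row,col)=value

Step 1: ant0:(1,0)->S->(2,0) | ant1:(1,2)->N->(0,2)
  grid max=3 at (2,0)
Step 2: ant0:(2,0)->S->(3,0) | ant1:(0,2)->E->(0,3)
  grid max=3 at (3,0)
Step 3: ant0:(3,0)->N->(2,0) | ant1:(0,3)->S->(1,3)
  grid max=3 at (2,0)
Step 4: ant0:(2,0)->S->(3,0) | ant1:(1,3)->N->(0,3)
  grid max=3 at (3,0)
Final grid:
  0 0 0 1
  0 0 0 0
  2 0 0 0
  3 0 0 0
  0 0 0 0
Max pheromone 3 at (3,0)

Answer: (3,0)=3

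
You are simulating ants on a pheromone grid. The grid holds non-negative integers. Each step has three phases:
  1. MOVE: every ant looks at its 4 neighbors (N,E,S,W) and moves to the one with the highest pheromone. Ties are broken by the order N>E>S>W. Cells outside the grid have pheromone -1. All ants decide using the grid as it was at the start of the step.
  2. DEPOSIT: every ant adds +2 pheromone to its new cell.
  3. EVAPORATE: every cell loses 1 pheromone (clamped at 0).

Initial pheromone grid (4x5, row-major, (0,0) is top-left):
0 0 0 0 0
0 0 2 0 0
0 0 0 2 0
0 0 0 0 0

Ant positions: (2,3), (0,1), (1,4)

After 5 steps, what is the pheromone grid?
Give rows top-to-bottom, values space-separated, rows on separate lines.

After step 1: ants at (1,3),(0,2),(0,4)
  0 0 1 0 1
  0 0 1 1 0
  0 0 0 1 0
  0 0 0 0 0
After step 2: ants at (2,3),(1,2),(1,4)
  0 0 0 0 0
  0 0 2 0 1
  0 0 0 2 0
  0 0 0 0 0
After step 3: ants at (1,3),(0,2),(0,4)
  0 0 1 0 1
  0 0 1 1 0
  0 0 0 1 0
  0 0 0 0 0
After step 4: ants at (2,3),(1,2),(1,4)
  0 0 0 0 0
  0 0 2 0 1
  0 0 0 2 0
  0 0 0 0 0
After step 5: ants at (1,3),(0,2),(0,4)
  0 0 1 0 1
  0 0 1 1 0
  0 0 0 1 0
  0 0 0 0 0

0 0 1 0 1
0 0 1 1 0
0 0 0 1 0
0 0 0 0 0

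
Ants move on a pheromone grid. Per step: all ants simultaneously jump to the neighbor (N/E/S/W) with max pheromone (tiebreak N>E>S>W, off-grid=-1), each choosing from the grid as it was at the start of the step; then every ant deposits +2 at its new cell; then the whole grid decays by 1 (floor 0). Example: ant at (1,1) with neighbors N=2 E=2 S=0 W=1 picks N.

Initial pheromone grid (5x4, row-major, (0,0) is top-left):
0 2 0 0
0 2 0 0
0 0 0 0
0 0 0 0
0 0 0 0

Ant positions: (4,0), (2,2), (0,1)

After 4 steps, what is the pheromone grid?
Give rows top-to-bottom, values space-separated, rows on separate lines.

After step 1: ants at (3,0),(1,2),(1,1)
  0 1 0 0
  0 3 1 0
  0 0 0 0
  1 0 0 0
  0 0 0 0
After step 2: ants at (2,0),(1,1),(0,1)
  0 2 0 0
  0 4 0 0
  1 0 0 0
  0 0 0 0
  0 0 0 0
After step 3: ants at (1,0),(0,1),(1,1)
  0 3 0 0
  1 5 0 0
  0 0 0 0
  0 0 0 0
  0 0 0 0
After step 4: ants at (1,1),(1,1),(0,1)
  0 4 0 0
  0 8 0 0
  0 0 0 0
  0 0 0 0
  0 0 0 0

0 4 0 0
0 8 0 0
0 0 0 0
0 0 0 0
0 0 0 0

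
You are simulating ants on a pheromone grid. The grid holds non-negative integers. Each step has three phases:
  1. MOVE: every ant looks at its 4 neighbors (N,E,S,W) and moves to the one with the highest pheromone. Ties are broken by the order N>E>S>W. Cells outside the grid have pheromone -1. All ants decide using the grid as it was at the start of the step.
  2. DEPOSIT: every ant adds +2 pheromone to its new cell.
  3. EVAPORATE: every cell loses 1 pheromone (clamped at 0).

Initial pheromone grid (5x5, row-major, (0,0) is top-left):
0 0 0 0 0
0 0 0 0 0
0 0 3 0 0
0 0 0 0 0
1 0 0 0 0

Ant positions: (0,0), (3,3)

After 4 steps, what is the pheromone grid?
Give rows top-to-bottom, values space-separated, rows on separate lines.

After step 1: ants at (0,1),(2,3)
  0 1 0 0 0
  0 0 0 0 0
  0 0 2 1 0
  0 0 0 0 0
  0 0 0 0 0
After step 2: ants at (0,2),(2,2)
  0 0 1 0 0
  0 0 0 0 0
  0 0 3 0 0
  0 0 0 0 0
  0 0 0 0 0
After step 3: ants at (0,3),(1,2)
  0 0 0 1 0
  0 0 1 0 0
  0 0 2 0 0
  0 0 0 0 0
  0 0 0 0 0
After step 4: ants at (0,4),(2,2)
  0 0 0 0 1
  0 0 0 0 0
  0 0 3 0 0
  0 0 0 0 0
  0 0 0 0 0

0 0 0 0 1
0 0 0 0 0
0 0 3 0 0
0 0 0 0 0
0 0 0 0 0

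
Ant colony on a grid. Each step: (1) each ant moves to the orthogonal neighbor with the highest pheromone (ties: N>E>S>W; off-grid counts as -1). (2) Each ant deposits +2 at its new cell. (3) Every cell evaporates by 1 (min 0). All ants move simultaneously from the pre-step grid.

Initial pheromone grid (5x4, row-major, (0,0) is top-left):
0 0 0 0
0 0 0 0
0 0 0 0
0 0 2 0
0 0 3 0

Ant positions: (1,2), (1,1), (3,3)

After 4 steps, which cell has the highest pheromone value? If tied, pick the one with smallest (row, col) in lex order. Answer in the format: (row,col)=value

Step 1: ant0:(1,2)->N->(0,2) | ant1:(1,1)->N->(0,1) | ant2:(3,3)->W->(3,2)
  grid max=3 at (3,2)
Step 2: ant0:(0,2)->W->(0,1) | ant1:(0,1)->E->(0,2) | ant2:(3,2)->S->(4,2)
  grid max=3 at (4,2)
Step 3: ant0:(0,1)->E->(0,2) | ant1:(0,2)->W->(0,1) | ant2:(4,2)->N->(3,2)
  grid max=3 at (0,1)
Step 4: ant0:(0,2)->W->(0,1) | ant1:(0,1)->E->(0,2) | ant2:(3,2)->S->(4,2)
  grid max=4 at (0,1)
Final grid:
  0 4 4 0
  0 0 0 0
  0 0 0 0
  0 0 2 0
  0 0 3 0
Max pheromone 4 at (0,1)

Answer: (0,1)=4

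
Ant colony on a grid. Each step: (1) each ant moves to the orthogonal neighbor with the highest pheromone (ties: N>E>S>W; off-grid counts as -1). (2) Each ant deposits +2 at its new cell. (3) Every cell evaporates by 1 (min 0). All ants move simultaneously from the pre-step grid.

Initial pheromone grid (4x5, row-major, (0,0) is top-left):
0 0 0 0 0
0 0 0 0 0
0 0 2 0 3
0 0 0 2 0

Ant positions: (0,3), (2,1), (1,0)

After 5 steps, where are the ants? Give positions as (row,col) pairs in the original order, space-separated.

Step 1: ant0:(0,3)->E->(0,4) | ant1:(2,1)->E->(2,2) | ant2:(1,0)->N->(0,0)
  grid max=3 at (2,2)
Step 2: ant0:(0,4)->S->(1,4) | ant1:(2,2)->N->(1,2) | ant2:(0,0)->E->(0,1)
  grid max=2 at (2,2)
Step 3: ant0:(1,4)->S->(2,4) | ant1:(1,2)->S->(2,2) | ant2:(0,1)->E->(0,2)
  grid max=3 at (2,2)
Step 4: ant0:(2,4)->N->(1,4) | ant1:(2,2)->N->(1,2) | ant2:(0,2)->E->(0,3)
  grid max=2 at (2,2)
Step 5: ant0:(1,4)->S->(2,4) | ant1:(1,2)->S->(2,2) | ant2:(0,3)->E->(0,4)
  grid max=3 at (2,2)

(2,4) (2,2) (0,4)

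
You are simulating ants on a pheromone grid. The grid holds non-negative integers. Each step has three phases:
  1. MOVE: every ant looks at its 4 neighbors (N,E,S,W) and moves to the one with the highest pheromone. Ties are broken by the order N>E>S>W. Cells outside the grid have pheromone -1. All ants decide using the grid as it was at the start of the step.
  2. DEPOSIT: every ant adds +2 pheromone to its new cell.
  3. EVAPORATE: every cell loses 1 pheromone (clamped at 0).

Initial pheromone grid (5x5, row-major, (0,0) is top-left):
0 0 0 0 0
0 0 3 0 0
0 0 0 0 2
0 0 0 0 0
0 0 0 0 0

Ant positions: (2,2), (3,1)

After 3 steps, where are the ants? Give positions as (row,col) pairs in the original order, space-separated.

Step 1: ant0:(2,2)->N->(1,2) | ant1:(3,1)->N->(2,1)
  grid max=4 at (1,2)
Step 2: ant0:(1,2)->N->(0,2) | ant1:(2,1)->N->(1,1)
  grid max=3 at (1,2)
Step 3: ant0:(0,2)->S->(1,2) | ant1:(1,1)->E->(1,2)
  grid max=6 at (1,2)

(1,2) (1,2)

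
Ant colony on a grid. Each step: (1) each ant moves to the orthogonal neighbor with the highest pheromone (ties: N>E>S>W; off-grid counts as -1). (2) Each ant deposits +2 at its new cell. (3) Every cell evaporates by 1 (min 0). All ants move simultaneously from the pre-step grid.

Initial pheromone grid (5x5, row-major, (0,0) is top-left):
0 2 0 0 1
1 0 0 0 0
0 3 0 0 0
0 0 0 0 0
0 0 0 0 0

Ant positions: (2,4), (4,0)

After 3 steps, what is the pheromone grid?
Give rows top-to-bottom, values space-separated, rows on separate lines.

After step 1: ants at (1,4),(3,0)
  0 1 0 0 0
  0 0 0 0 1
  0 2 0 0 0
  1 0 0 0 0
  0 0 0 0 0
After step 2: ants at (0,4),(2,0)
  0 0 0 0 1
  0 0 0 0 0
  1 1 0 0 0
  0 0 0 0 0
  0 0 0 0 0
After step 3: ants at (1,4),(2,1)
  0 0 0 0 0
  0 0 0 0 1
  0 2 0 0 0
  0 0 0 0 0
  0 0 0 0 0

0 0 0 0 0
0 0 0 0 1
0 2 0 0 0
0 0 0 0 0
0 0 0 0 0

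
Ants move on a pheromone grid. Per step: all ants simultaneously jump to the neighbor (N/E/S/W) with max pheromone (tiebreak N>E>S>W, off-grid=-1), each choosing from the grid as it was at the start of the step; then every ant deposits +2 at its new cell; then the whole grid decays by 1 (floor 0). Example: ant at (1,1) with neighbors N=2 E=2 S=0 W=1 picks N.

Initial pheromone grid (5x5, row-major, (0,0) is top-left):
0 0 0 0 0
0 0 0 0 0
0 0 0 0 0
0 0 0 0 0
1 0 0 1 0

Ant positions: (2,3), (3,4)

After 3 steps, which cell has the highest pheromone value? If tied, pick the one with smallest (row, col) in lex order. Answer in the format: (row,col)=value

Step 1: ant0:(2,3)->N->(1,3) | ant1:(3,4)->N->(2,4)
  grid max=1 at (1,3)
Step 2: ant0:(1,3)->N->(0,3) | ant1:(2,4)->N->(1,4)
  grid max=1 at (0,3)
Step 3: ant0:(0,3)->E->(0,4) | ant1:(1,4)->N->(0,4)
  grid max=3 at (0,4)
Final grid:
  0 0 0 0 3
  0 0 0 0 0
  0 0 0 0 0
  0 0 0 0 0
  0 0 0 0 0
Max pheromone 3 at (0,4)

Answer: (0,4)=3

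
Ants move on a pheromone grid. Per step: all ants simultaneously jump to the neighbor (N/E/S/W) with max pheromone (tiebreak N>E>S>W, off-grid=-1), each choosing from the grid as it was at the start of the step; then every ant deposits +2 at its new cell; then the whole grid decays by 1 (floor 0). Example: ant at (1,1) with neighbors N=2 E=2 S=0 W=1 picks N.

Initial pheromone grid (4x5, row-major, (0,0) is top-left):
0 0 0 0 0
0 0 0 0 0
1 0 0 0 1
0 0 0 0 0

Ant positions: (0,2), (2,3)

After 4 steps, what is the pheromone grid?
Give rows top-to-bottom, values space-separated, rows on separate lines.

After step 1: ants at (0,3),(2,4)
  0 0 0 1 0
  0 0 0 0 0
  0 0 0 0 2
  0 0 0 0 0
After step 2: ants at (0,4),(1,4)
  0 0 0 0 1
  0 0 0 0 1
  0 0 0 0 1
  0 0 0 0 0
After step 3: ants at (1,4),(0,4)
  0 0 0 0 2
  0 0 0 0 2
  0 0 0 0 0
  0 0 0 0 0
After step 4: ants at (0,4),(1,4)
  0 0 0 0 3
  0 0 0 0 3
  0 0 0 0 0
  0 0 0 0 0

0 0 0 0 3
0 0 0 0 3
0 0 0 0 0
0 0 0 0 0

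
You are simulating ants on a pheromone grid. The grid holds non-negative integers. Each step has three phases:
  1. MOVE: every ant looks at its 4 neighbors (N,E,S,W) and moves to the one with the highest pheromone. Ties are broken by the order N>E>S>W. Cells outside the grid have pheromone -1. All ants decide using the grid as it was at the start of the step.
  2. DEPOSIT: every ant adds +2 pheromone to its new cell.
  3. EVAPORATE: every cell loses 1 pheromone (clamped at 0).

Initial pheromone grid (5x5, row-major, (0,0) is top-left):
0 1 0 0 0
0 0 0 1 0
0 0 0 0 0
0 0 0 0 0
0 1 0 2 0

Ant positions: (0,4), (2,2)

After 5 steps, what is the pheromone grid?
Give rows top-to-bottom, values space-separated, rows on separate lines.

After step 1: ants at (1,4),(1,2)
  0 0 0 0 0
  0 0 1 0 1
  0 0 0 0 0
  0 0 0 0 0
  0 0 0 1 0
After step 2: ants at (0,4),(0,2)
  0 0 1 0 1
  0 0 0 0 0
  0 0 0 0 0
  0 0 0 0 0
  0 0 0 0 0
After step 3: ants at (1,4),(0,3)
  0 0 0 1 0
  0 0 0 0 1
  0 0 0 0 0
  0 0 0 0 0
  0 0 0 0 0
After step 4: ants at (0,4),(0,4)
  0 0 0 0 3
  0 0 0 0 0
  0 0 0 0 0
  0 0 0 0 0
  0 0 0 0 0
After step 5: ants at (1,4),(1,4)
  0 0 0 0 2
  0 0 0 0 3
  0 0 0 0 0
  0 0 0 0 0
  0 0 0 0 0

0 0 0 0 2
0 0 0 0 3
0 0 0 0 0
0 0 0 0 0
0 0 0 0 0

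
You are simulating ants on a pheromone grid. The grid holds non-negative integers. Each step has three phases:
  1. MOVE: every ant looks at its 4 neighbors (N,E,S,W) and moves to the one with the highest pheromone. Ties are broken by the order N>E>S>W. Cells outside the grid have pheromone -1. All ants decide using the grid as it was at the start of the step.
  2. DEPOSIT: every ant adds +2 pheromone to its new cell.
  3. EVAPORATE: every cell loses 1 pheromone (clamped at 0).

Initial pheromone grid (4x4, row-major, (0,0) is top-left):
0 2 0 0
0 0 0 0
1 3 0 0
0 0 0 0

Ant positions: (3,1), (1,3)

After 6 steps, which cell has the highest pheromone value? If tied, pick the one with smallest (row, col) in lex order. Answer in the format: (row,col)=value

Step 1: ant0:(3,1)->N->(2,1) | ant1:(1,3)->N->(0,3)
  grid max=4 at (2,1)
Step 2: ant0:(2,1)->N->(1,1) | ant1:(0,3)->S->(1,3)
  grid max=3 at (2,1)
Step 3: ant0:(1,1)->S->(2,1) | ant1:(1,3)->N->(0,3)
  grid max=4 at (2,1)
Step 4: ant0:(2,1)->N->(1,1) | ant1:(0,3)->S->(1,3)
  grid max=3 at (2,1)
Step 5: ant0:(1,1)->S->(2,1) | ant1:(1,3)->N->(0,3)
  grid max=4 at (2,1)
Step 6: ant0:(2,1)->N->(1,1) | ant1:(0,3)->S->(1,3)
  grid max=3 at (2,1)
Final grid:
  0 0 0 0
  0 1 0 1
  0 3 0 0
  0 0 0 0
Max pheromone 3 at (2,1)

Answer: (2,1)=3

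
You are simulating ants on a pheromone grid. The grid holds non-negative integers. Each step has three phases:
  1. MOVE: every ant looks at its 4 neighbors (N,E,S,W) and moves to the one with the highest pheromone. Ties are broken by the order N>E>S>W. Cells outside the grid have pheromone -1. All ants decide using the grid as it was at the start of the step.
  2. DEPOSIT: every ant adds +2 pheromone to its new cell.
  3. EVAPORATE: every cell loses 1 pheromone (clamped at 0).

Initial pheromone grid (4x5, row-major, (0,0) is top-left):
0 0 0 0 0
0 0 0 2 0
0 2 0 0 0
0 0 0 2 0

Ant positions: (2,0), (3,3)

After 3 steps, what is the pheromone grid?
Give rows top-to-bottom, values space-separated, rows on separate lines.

After step 1: ants at (2,1),(2,3)
  0 0 0 0 0
  0 0 0 1 0
  0 3 0 1 0
  0 0 0 1 0
After step 2: ants at (1,1),(1,3)
  0 0 0 0 0
  0 1 0 2 0
  0 2 0 0 0
  0 0 0 0 0
After step 3: ants at (2,1),(0,3)
  0 0 0 1 0
  0 0 0 1 0
  0 3 0 0 0
  0 0 0 0 0

0 0 0 1 0
0 0 0 1 0
0 3 0 0 0
0 0 0 0 0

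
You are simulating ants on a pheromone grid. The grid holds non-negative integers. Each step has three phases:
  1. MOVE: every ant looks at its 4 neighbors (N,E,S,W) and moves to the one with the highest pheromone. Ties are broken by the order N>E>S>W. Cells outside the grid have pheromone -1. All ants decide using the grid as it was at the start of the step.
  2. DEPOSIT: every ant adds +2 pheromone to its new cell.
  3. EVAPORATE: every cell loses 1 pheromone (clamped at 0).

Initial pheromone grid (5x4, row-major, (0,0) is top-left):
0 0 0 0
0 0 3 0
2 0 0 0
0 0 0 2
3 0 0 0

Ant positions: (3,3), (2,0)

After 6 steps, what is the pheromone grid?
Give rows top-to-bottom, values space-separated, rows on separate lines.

After step 1: ants at (2,3),(1,0)
  0 0 0 0
  1 0 2 0
  1 0 0 1
  0 0 0 1
  2 0 0 0
After step 2: ants at (3,3),(2,0)
  0 0 0 0
  0 0 1 0
  2 0 0 0
  0 0 0 2
  1 0 0 0
After step 3: ants at (2,3),(1,0)
  0 0 0 0
  1 0 0 0
  1 0 0 1
  0 0 0 1
  0 0 0 0
After step 4: ants at (3,3),(2,0)
  0 0 0 0
  0 0 0 0
  2 0 0 0
  0 0 0 2
  0 0 0 0
After step 5: ants at (2,3),(1,0)
  0 0 0 0
  1 0 0 0
  1 0 0 1
  0 0 0 1
  0 0 0 0
After step 6: ants at (3,3),(2,0)
  0 0 0 0
  0 0 0 0
  2 0 0 0
  0 0 0 2
  0 0 0 0

0 0 0 0
0 0 0 0
2 0 0 0
0 0 0 2
0 0 0 0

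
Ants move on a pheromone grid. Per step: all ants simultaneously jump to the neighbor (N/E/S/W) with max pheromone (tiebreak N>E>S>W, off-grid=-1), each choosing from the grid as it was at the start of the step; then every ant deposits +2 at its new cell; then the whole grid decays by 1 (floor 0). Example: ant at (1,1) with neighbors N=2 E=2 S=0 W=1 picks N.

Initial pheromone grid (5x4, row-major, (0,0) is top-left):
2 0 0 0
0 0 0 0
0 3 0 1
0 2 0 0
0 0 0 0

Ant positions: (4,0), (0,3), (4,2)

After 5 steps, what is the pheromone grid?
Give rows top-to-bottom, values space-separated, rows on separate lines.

After step 1: ants at (3,0),(1,3),(3,2)
  1 0 0 0
  0 0 0 1
  0 2 0 0
  1 1 1 0
  0 0 0 0
After step 2: ants at (3,1),(0,3),(3,1)
  0 0 0 1
  0 0 0 0
  0 1 0 0
  0 4 0 0
  0 0 0 0
After step 3: ants at (2,1),(1,3),(2,1)
  0 0 0 0
  0 0 0 1
  0 4 0 0
  0 3 0 0
  0 0 0 0
After step 4: ants at (3,1),(0,3),(3,1)
  0 0 0 1
  0 0 0 0
  0 3 0 0
  0 6 0 0
  0 0 0 0
After step 5: ants at (2,1),(1,3),(2,1)
  0 0 0 0
  0 0 0 1
  0 6 0 0
  0 5 0 0
  0 0 0 0

0 0 0 0
0 0 0 1
0 6 0 0
0 5 0 0
0 0 0 0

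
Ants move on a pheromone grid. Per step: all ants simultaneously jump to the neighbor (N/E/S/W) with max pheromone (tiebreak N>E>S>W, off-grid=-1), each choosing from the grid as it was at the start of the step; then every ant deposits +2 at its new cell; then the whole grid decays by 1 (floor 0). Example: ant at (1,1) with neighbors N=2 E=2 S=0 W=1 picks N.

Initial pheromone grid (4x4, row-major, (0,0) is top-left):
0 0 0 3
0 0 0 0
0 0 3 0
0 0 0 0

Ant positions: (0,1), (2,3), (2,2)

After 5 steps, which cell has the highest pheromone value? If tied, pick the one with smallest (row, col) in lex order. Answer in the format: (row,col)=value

Step 1: ant0:(0,1)->E->(0,2) | ant1:(2,3)->W->(2,2) | ant2:(2,2)->N->(1,2)
  grid max=4 at (2,2)
Step 2: ant0:(0,2)->E->(0,3) | ant1:(2,2)->N->(1,2) | ant2:(1,2)->S->(2,2)
  grid max=5 at (2,2)
Step 3: ant0:(0,3)->S->(1,3) | ant1:(1,2)->S->(2,2) | ant2:(2,2)->N->(1,2)
  grid max=6 at (2,2)
Step 4: ant0:(1,3)->W->(1,2) | ant1:(2,2)->N->(1,2) | ant2:(1,2)->S->(2,2)
  grid max=7 at (2,2)
Step 5: ant0:(1,2)->S->(2,2) | ant1:(1,2)->S->(2,2) | ant2:(2,2)->N->(1,2)
  grid max=10 at (2,2)
Final grid:
  0 0 0 0
  0 0 7 0
  0 0 10 0
  0 0 0 0
Max pheromone 10 at (2,2)

Answer: (2,2)=10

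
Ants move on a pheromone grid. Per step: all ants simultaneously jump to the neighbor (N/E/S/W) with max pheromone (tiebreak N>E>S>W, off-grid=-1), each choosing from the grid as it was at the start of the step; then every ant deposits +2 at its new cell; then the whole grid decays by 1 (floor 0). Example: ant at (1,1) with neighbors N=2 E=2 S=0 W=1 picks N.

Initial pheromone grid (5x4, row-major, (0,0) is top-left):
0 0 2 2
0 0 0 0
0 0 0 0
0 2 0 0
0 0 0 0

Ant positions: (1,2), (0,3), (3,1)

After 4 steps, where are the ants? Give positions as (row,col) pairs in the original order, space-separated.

Step 1: ant0:(1,2)->N->(0,2) | ant1:(0,3)->W->(0,2) | ant2:(3,1)->N->(2,1)
  grid max=5 at (0,2)
Step 2: ant0:(0,2)->E->(0,3) | ant1:(0,2)->E->(0,3) | ant2:(2,1)->S->(3,1)
  grid max=4 at (0,2)
Step 3: ant0:(0,3)->W->(0,2) | ant1:(0,3)->W->(0,2) | ant2:(3,1)->N->(2,1)
  grid max=7 at (0,2)
Step 4: ant0:(0,2)->E->(0,3) | ant1:(0,2)->E->(0,3) | ant2:(2,1)->S->(3,1)
  grid max=6 at (0,2)

(0,3) (0,3) (3,1)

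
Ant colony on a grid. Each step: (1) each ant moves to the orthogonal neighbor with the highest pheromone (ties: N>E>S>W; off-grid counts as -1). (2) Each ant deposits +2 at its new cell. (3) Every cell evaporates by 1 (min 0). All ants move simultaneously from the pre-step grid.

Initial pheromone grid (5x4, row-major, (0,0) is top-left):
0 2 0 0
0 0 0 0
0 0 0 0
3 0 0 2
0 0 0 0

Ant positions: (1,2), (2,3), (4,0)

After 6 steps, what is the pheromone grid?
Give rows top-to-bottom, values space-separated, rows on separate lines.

After step 1: ants at (0,2),(3,3),(3,0)
  0 1 1 0
  0 0 0 0
  0 0 0 0
  4 0 0 3
  0 0 0 0
After step 2: ants at (0,1),(2,3),(2,0)
  0 2 0 0
  0 0 0 0
  1 0 0 1
  3 0 0 2
  0 0 0 0
After step 3: ants at (0,2),(3,3),(3,0)
  0 1 1 0
  0 0 0 0
  0 0 0 0
  4 0 0 3
  0 0 0 0
After step 4: ants at (0,1),(2,3),(2,0)
  0 2 0 0
  0 0 0 0
  1 0 0 1
  3 0 0 2
  0 0 0 0
After step 5: ants at (0,2),(3,3),(3,0)
  0 1 1 0
  0 0 0 0
  0 0 0 0
  4 0 0 3
  0 0 0 0
After step 6: ants at (0,1),(2,3),(2,0)
  0 2 0 0
  0 0 0 0
  1 0 0 1
  3 0 0 2
  0 0 0 0

0 2 0 0
0 0 0 0
1 0 0 1
3 0 0 2
0 0 0 0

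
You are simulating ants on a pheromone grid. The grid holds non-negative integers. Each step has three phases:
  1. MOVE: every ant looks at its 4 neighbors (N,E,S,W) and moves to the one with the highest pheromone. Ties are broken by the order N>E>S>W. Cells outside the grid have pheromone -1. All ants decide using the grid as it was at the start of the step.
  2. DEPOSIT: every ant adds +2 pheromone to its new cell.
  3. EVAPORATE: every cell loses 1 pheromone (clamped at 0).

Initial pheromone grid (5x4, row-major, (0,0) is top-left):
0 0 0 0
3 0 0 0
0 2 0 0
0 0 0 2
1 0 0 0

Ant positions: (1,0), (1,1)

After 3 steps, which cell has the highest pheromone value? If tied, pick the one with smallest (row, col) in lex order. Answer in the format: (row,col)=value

Step 1: ant0:(1,0)->N->(0,0) | ant1:(1,1)->W->(1,0)
  grid max=4 at (1,0)
Step 2: ant0:(0,0)->S->(1,0) | ant1:(1,0)->N->(0,0)
  grid max=5 at (1,0)
Step 3: ant0:(1,0)->N->(0,0) | ant1:(0,0)->S->(1,0)
  grid max=6 at (1,0)
Final grid:
  3 0 0 0
  6 0 0 0
  0 0 0 0
  0 0 0 0
  0 0 0 0
Max pheromone 6 at (1,0)

Answer: (1,0)=6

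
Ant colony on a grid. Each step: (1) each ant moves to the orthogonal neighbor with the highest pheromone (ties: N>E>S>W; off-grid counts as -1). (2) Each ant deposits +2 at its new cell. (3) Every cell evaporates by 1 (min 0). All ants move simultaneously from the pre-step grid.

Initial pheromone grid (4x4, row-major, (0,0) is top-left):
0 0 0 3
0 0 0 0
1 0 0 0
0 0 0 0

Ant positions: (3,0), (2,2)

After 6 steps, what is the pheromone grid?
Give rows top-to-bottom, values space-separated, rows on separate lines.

After step 1: ants at (2,0),(1,2)
  0 0 0 2
  0 0 1 0
  2 0 0 0
  0 0 0 0
After step 2: ants at (1,0),(0,2)
  0 0 1 1
  1 0 0 0
  1 0 0 0
  0 0 0 0
After step 3: ants at (2,0),(0,3)
  0 0 0 2
  0 0 0 0
  2 0 0 0
  0 0 0 0
After step 4: ants at (1,0),(1,3)
  0 0 0 1
  1 0 0 1
  1 0 0 0
  0 0 0 0
After step 5: ants at (2,0),(0,3)
  0 0 0 2
  0 0 0 0
  2 0 0 0
  0 0 0 0
After step 6: ants at (1,0),(1,3)
  0 0 0 1
  1 0 0 1
  1 0 0 0
  0 0 0 0

0 0 0 1
1 0 0 1
1 0 0 0
0 0 0 0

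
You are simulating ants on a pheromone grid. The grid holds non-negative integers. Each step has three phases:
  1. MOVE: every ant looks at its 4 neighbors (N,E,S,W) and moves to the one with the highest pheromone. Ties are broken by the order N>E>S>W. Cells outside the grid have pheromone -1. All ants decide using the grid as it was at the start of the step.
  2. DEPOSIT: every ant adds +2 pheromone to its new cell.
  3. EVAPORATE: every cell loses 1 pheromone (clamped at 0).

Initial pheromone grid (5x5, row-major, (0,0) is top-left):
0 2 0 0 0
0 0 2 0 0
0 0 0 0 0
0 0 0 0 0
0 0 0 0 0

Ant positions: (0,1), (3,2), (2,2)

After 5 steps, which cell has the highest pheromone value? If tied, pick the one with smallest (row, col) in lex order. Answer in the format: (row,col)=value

Step 1: ant0:(0,1)->E->(0,2) | ant1:(3,2)->N->(2,2) | ant2:(2,2)->N->(1,2)
  grid max=3 at (1,2)
Step 2: ant0:(0,2)->S->(1,2) | ant1:(2,2)->N->(1,2) | ant2:(1,2)->N->(0,2)
  grid max=6 at (1,2)
Step 3: ant0:(1,2)->N->(0,2) | ant1:(1,2)->N->(0,2) | ant2:(0,2)->S->(1,2)
  grid max=7 at (1,2)
Step 4: ant0:(0,2)->S->(1,2) | ant1:(0,2)->S->(1,2) | ant2:(1,2)->N->(0,2)
  grid max=10 at (1,2)
Step 5: ant0:(1,2)->N->(0,2) | ant1:(1,2)->N->(0,2) | ant2:(0,2)->S->(1,2)
  grid max=11 at (1,2)
Final grid:
  0 0 9 0 0
  0 0 11 0 0
  0 0 0 0 0
  0 0 0 0 0
  0 0 0 0 0
Max pheromone 11 at (1,2)

Answer: (1,2)=11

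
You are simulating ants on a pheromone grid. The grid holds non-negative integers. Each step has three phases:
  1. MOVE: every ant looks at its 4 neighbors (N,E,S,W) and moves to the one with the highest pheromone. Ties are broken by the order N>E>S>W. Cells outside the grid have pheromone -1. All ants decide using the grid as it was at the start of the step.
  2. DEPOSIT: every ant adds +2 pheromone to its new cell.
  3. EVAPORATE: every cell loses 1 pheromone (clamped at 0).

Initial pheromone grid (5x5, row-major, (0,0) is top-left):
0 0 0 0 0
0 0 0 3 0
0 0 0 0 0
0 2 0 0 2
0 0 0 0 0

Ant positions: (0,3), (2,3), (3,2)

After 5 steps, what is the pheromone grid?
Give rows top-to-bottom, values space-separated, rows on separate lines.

After step 1: ants at (1,3),(1,3),(3,1)
  0 0 0 0 0
  0 0 0 6 0
  0 0 0 0 0
  0 3 0 0 1
  0 0 0 0 0
After step 2: ants at (0,3),(0,3),(2,1)
  0 0 0 3 0
  0 0 0 5 0
  0 1 0 0 0
  0 2 0 0 0
  0 0 0 0 0
After step 3: ants at (1,3),(1,3),(3,1)
  0 0 0 2 0
  0 0 0 8 0
  0 0 0 0 0
  0 3 0 0 0
  0 0 0 0 0
After step 4: ants at (0,3),(0,3),(2,1)
  0 0 0 5 0
  0 0 0 7 0
  0 1 0 0 0
  0 2 0 0 0
  0 0 0 0 0
After step 5: ants at (1,3),(1,3),(3,1)
  0 0 0 4 0
  0 0 0 10 0
  0 0 0 0 0
  0 3 0 0 0
  0 0 0 0 0

0 0 0 4 0
0 0 0 10 0
0 0 0 0 0
0 3 0 0 0
0 0 0 0 0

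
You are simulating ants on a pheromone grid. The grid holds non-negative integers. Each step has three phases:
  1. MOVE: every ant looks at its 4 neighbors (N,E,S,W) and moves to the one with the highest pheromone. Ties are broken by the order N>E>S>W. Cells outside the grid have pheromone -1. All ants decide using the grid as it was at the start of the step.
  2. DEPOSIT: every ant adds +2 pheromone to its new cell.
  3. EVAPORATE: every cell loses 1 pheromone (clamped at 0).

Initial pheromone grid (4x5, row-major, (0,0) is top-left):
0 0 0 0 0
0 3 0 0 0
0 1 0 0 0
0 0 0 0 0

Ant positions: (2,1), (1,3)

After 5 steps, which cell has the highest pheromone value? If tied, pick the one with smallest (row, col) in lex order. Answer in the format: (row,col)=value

Step 1: ant0:(2,1)->N->(1,1) | ant1:(1,3)->N->(0,3)
  grid max=4 at (1,1)
Step 2: ant0:(1,1)->N->(0,1) | ant1:(0,3)->E->(0,4)
  grid max=3 at (1,1)
Step 3: ant0:(0,1)->S->(1,1) | ant1:(0,4)->S->(1,4)
  grid max=4 at (1,1)
Step 4: ant0:(1,1)->N->(0,1) | ant1:(1,4)->N->(0,4)
  grid max=3 at (1,1)
Step 5: ant0:(0,1)->S->(1,1) | ant1:(0,4)->S->(1,4)
  grid max=4 at (1,1)
Final grid:
  0 0 0 0 0
  0 4 0 0 1
  0 0 0 0 0
  0 0 0 0 0
Max pheromone 4 at (1,1)

Answer: (1,1)=4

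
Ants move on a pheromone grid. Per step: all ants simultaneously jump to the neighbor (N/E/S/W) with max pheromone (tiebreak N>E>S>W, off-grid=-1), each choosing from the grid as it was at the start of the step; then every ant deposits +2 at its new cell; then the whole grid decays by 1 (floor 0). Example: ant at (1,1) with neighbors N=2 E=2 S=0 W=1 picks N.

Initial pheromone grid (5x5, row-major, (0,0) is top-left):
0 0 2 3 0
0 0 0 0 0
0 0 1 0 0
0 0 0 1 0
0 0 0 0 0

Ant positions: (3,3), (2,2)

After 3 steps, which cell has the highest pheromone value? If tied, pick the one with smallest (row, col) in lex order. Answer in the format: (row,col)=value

Answer: (0,3)=4

Derivation:
Step 1: ant0:(3,3)->N->(2,3) | ant1:(2,2)->N->(1,2)
  grid max=2 at (0,3)
Step 2: ant0:(2,3)->N->(1,3) | ant1:(1,2)->N->(0,2)
  grid max=2 at (0,2)
Step 3: ant0:(1,3)->N->(0,3) | ant1:(0,2)->E->(0,3)
  grid max=4 at (0,3)
Final grid:
  0 0 1 4 0
  0 0 0 0 0
  0 0 0 0 0
  0 0 0 0 0
  0 0 0 0 0
Max pheromone 4 at (0,3)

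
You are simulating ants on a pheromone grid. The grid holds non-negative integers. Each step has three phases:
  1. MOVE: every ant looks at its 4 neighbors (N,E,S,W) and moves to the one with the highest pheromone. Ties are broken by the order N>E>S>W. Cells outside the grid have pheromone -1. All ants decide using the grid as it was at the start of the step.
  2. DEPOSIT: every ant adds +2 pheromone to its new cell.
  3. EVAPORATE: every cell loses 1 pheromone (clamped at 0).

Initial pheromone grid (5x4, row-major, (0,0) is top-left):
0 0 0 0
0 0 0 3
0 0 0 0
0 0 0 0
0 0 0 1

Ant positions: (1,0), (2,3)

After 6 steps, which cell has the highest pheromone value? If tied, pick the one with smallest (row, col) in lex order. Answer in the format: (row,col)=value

Step 1: ant0:(1,0)->N->(0,0) | ant1:(2,3)->N->(1,3)
  grid max=4 at (1,3)
Step 2: ant0:(0,0)->E->(0,1) | ant1:(1,3)->N->(0,3)
  grid max=3 at (1,3)
Step 3: ant0:(0,1)->E->(0,2) | ant1:(0,3)->S->(1,3)
  grid max=4 at (1,3)
Step 4: ant0:(0,2)->E->(0,3) | ant1:(1,3)->N->(0,3)
  grid max=3 at (0,3)
Step 5: ant0:(0,3)->S->(1,3) | ant1:(0,3)->S->(1,3)
  grid max=6 at (1,3)
Step 6: ant0:(1,3)->N->(0,3) | ant1:(1,3)->N->(0,3)
  grid max=5 at (0,3)
Final grid:
  0 0 0 5
  0 0 0 5
  0 0 0 0
  0 0 0 0
  0 0 0 0
Max pheromone 5 at (0,3)

Answer: (0,3)=5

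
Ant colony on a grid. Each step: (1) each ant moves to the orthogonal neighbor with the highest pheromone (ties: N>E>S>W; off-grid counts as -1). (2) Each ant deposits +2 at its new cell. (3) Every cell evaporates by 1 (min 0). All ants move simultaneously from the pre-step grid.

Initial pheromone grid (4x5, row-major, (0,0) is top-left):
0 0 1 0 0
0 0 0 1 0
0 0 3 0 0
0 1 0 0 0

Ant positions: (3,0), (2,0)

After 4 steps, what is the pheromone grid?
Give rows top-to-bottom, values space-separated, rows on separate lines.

After step 1: ants at (3,1),(1,0)
  0 0 0 0 0
  1 0 0 0 0
  0 0 2 0 0
  0 2 0 0 0
After step 2: ants at (2,1),(0,0)
  1 0 0 0 0
  0 0 0 0 0
  0 1 1 0 0
  0 1 0 0 0
After step 3: ants at (2,2),(0,1)
  0 1 0 0 0
  0 0 0 0 0
  0 0 2 0 0
  0 0 0 0 0
After step 4: ants at (1,2),(0,2)
  0 0 1 0 0
  0 0 1 0 0
  0 0 1 0 0
  0 0 0 0 0

0 0 1 0 0
0 0 1 0 0
0 0 1 0 0
0 0 0 0 0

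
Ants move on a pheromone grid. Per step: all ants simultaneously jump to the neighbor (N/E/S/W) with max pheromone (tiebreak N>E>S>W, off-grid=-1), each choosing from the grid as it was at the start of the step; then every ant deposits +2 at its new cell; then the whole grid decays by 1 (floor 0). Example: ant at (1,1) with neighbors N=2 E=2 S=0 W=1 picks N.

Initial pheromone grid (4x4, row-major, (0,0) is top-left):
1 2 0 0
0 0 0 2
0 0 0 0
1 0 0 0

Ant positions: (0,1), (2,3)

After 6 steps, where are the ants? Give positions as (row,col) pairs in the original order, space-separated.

Step 1: ant0:(0,1)->W->(0,0) | ant1:(2,3)->N->(1,3)
  grid max=3 at (1,3)
Step 2: ant0:(0,0)->E->(0,1) | ant1:(1,3)->N->(0,3)
  grid max=2 at (0,1)
Step 3: ant0:(0,1)->W->(0,0) | ant1:(0,3)->S->(1,3)
  grid max=3 at (1,3)
Step 4: ant0:(0,0)->E->(0,1) | ant1:(1,3)->N->(0,3)
  grid max=2 at (0,1)
Step 5: ant0:(0,1)->W->(0,0) | ant1:(0,3)->S->(1,3)
  grid max=3 at (1,3)
Step 6: ant0:(0,0)->E->(0,1) | ant1:(1,3)->N->(0,3)
  grid max=2 at (0,1)

(0,1) (0,3)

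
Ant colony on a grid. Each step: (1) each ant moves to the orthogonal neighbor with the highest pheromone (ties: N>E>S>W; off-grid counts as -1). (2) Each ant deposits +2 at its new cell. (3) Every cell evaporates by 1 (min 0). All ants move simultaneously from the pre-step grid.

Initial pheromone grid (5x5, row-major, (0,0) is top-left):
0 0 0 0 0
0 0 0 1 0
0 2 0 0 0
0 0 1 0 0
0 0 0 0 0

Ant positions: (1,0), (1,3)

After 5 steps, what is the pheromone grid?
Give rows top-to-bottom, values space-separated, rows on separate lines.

After step 1: ants at (0,0),(0,3)
  1 0 0 1 0
  0 0 0 0 0
  0 1 0 0 0
  0 0 0 0 0
  0 0 0 0 0
After step 2: ants at (0,1),(0,4)
  0 1 0 0 1
  0 0 0 0 0
  0 0 0 0 0
  0 0 0 0 0
  0 0 0 0 0
After step 3: ants at (0,2),(1,4)
  0 0 1 0 0
  0 0 0 0 1
  0 0 0 0 0
  0 0 0 0 0
  0 0 0 0 0
After step 4: ants at (0,3),(0,4)
  0 0 0 1 1
  0 0 0 0 0
  0 0 0 0 0
  0 0 0 0 0
  0 0 0 0 0
After step 5: ants at (0,4),(0,3)
  0 0 0 2 2
  0 0 0 0 0
  0 0 0 0 0
  0 0 0 0 0
  0 0 0 0 0

0 0 0 2 2
0 0 0 0 0
0 0 0 0 0
0 0 0 0 0
0 0 0 0 0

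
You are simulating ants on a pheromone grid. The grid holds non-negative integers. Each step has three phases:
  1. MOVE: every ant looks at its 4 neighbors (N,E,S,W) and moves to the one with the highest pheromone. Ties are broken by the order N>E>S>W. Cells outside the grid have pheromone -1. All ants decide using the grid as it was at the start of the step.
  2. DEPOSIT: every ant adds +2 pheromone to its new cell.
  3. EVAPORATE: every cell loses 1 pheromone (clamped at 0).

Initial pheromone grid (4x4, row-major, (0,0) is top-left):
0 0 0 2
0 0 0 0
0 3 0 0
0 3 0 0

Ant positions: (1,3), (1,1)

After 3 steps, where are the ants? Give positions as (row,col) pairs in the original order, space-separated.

Step 1: ant0:(1,3)->N->(0,3) | ant1:(1,1)->S->(2,1)
  grid max=4 at (2,1)
Step 2: ant0:(0,3)->S->(1,3) | ant1:(2,1)->S->(3,1)
  grid max=3 at (2,1)
Step 3: ant0:(1,3)->N->(0,3) | ant1:(3,1)->N->(2,1)
  grid max=4 at (2,1)

(0,3) (2,1)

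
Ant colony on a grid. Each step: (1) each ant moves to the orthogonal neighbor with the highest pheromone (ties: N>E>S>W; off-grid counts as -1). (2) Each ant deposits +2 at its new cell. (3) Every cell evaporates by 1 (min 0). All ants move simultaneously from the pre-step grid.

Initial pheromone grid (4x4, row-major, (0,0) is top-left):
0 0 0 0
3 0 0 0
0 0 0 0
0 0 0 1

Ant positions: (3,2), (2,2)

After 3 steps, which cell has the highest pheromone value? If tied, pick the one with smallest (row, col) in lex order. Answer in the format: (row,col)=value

Answer: (3,3)=2

Derivation:
Step 1: ant0:(3,2)->E->(3,3) | ant1:(2,2)->N->(1,2)
  grid max=2 at (1,0)
Step 2: ant0:(3,3)->N->(2,3) | ant1:(1,2)->N->(0,2)
  grid max=1 at (0,2)
Step 3: ant0:(2,3)->S->(3,3) | ant1:(0,2)->E->(0,3)
  grid max=2 at (3,3)
Final grid:
  0 0 0 1
  0 0 0 0
  0 0 0 0
  0 0 0 2
Max pheromone 2 at (3,3)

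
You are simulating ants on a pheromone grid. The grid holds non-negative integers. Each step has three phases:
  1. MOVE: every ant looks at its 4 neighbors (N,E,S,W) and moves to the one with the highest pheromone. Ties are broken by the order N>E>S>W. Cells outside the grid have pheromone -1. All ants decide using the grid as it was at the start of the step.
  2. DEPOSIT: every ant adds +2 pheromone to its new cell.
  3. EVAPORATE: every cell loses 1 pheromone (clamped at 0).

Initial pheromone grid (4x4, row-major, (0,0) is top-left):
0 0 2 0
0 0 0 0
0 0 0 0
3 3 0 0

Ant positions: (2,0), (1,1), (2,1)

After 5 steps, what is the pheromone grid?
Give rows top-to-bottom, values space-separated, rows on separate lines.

After step 1: ants at (3,0),(0,1),(3,1)
  0 1 1 0
  0 0 0 0
  0 0 0 0
  4 4 0 0
After step 2: ants at (3,1),(0,2),(3,0)
  0 0 2 0
  0 0 0 0
  0 0 0 0
  5 5 0 0
After step 3: ants at (3,0),(0,3),(3,1)
  0 0 1 1
  0 0 0 0
  0 0 0 0
  6 6 0 0
After step 4: ants at (3,1),(0,2),(3,0)
  0 0 2 0
  0 0 0 0
  0 0 0 0
  7 7 0 0
After step 5: ants at (3,0),(0,3),(3,1)
  0 0 1 1
  0 0 0 0
  0 0 0 0
  8 8 0 0

0 0 1 1
0 0 0 0
0 0 0 0
8 8 0 0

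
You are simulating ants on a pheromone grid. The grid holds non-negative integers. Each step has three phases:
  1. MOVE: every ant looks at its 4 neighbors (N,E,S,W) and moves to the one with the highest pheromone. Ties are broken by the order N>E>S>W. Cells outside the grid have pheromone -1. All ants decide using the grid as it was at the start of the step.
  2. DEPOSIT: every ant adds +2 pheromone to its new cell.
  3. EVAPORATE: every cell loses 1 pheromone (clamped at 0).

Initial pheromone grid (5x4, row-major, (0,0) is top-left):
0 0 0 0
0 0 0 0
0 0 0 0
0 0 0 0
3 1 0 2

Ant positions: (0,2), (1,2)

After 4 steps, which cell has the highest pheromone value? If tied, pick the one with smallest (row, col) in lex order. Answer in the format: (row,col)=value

Step 1: ant0:(0,2)->E->(0,3) | ant1:(1,2)->N->(0,2)
  grid max=2 at (4,0)
Step 2: ant0:(0,3)->W->(0,2) | ant1:(0,2)->E->(0,3)
  grid max=2 at (0,2)
Step 3: ant0:(0,2)->E->(0,3) | ant1:(0,3)->W->(0,2)
  grid max=3 at (0,2)
Step 4: ant0:(0,3)->W->(0,2) | ant1:(0,2)->E->(0,3)
  grid max=4 at (0,2)
Final grid:
  0 0 4 4
  0 0 0 0
  0 0 0 0
  0 0 0 0
  0 0 0 0
Max pheromone 4 at (0,2)

Answer: (0,2)=4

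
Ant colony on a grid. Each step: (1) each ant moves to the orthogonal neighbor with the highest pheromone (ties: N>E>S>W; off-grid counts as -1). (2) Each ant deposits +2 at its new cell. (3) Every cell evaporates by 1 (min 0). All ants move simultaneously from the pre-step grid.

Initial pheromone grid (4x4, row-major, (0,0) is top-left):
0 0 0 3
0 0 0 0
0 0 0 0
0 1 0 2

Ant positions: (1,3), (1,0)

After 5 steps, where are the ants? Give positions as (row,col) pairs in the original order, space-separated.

Step 1: ant0:(1,3)->N->(0,3) | ant1:(1,0)->N->(0,0)
  grid max=4 at (0,3)
Step 2: ant0:(0,3)->S->(1,3) | ant1:(0,0)->E->(0,1)
  grid max=3 at (0,3)
Step 3: ant0:(1,3)->N->(0,3) | ant1:(0,1)->E->(0,2)
  grid max=4 at (0,3)
Step 4: ant0:(0,3)->W->(0,2) | ant1:(0,2)->E->(0,3)
  grid max=5 at (0,3)
Step 5: ant0:(0,2)->E->(0,3) | ant1:(0,3)->W->(0,2)
  grid max=6 at (0,3)

(0,3) (0,2)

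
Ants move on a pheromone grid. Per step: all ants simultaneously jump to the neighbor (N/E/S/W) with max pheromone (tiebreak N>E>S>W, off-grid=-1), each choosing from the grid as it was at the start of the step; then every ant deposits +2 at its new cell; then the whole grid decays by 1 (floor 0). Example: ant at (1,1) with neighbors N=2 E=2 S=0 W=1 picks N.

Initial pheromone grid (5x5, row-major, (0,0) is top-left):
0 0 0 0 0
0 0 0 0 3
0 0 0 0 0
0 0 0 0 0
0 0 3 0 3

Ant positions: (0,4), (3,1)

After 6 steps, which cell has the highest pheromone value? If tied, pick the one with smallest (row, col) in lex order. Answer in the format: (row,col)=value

Answer: (0,4)=3

Derivation:
Step 1: ant0:(0,4)->S->(1,4) | ant1:(3,1)->N->(2,1)
  grid max=4 at (1,4)
Step 2: ant0:(1,4)->N->(0,4) | ant1:(2,1)->N->(1,1)
  grid max=3 at (1,4)
Step 3: ant0:(0,4)->S->(1,4) | ant1:(1,1)->N->(0,1)
  grid max=4 at (1,4)
Step 4: ant0:(1,4)->N->(0,4) | ant1:(0,1)->E->(0,2)
  grid max=3 at (1,4)
Step 5: ant0:(0,4)->S->(1,4) | ant1:(0,2)->E->(0,3)
  grid max=4 at (1,4)
Step 6: ant0:(1,4)->N->(0,4) | ant1:(0,3)->E->(0,4)
  grid max=3 at (0,4)
Final grid:
  0 0 0 0 3
  0 0 0 0 3
  0 0 0 0 0
  0 0 0 0 0
  0 0 0 0 0
Max pheromone 3 at (0,4)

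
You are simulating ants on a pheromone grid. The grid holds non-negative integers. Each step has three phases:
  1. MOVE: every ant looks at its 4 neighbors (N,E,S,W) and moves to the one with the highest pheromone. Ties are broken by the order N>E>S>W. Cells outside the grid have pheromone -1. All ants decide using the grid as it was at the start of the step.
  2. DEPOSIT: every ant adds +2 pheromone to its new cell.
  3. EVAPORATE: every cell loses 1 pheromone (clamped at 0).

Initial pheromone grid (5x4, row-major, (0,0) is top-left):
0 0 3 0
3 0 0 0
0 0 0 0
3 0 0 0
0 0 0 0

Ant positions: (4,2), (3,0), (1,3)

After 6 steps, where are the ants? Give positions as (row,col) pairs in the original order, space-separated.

Step 1: ant0:(4,2)->N->(3,2) | ant1:(3,0)->N->(2,0) | ant2:(1,3)->N->(0,3)
  grid max=2 at (0,2)
Step 2: ant0:(3,2)->N->(2,2) | ant1:(2,0)->N->(1,0) | ant2:(0,3)->W->(0,2)
  grid max=3 at (0,2)
Step 3: ant0:(2,2)->N->(1,2) | ant1:(1,0)->N->(0,0) | ant2:(0,2)->E->(0,3)
  grid max=2 at (0,2)
Step 4: ant0:(1,2)->N->(0,2) | ant1:(0,0)->S->(1,0) | ant2:(0,3)->W->(0,2)
  grid max=5 at (0,2)
Step 5: ant0:(0,2)->E->(0,3) | ant1:(1,0)->N->(0,0) | ant2:(0,2)->E->(0,3)
  grid max=4 at (0,2)
Step 6: ant0:(0,3)->W->(0,2) | ant1:(0,0)->S->(1,0) | ant2:(0,3)->W->(0,2)
  grid max=7 at (0,2)

(0,2) (1,0) (0,2)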